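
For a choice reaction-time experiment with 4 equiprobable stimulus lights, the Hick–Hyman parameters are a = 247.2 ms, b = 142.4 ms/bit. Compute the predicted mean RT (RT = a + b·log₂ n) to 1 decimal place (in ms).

log₂(4) = 2 bits, so RT = 247.2 + 142.4 × 2 ≈ 532.000 ms.

532.0 ms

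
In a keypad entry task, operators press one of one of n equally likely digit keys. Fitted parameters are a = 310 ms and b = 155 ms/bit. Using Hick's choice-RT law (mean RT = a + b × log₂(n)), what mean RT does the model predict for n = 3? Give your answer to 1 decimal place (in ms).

555.7 ms

log₂(3) = 1.5850 bits, so RT = 310 + 155 × 1.5850 ≈ 555.669 ms.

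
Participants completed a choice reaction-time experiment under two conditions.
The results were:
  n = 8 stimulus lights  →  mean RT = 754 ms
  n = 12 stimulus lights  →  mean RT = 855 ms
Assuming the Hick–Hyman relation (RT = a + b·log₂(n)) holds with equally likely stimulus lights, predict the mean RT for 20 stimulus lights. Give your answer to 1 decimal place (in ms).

982.2 ms

With log₂ n on the abscissa the relation is linear; from the two conditions:
  b = (855 − 754) / (log₂ 12 − log₂ 8) = 101 / (3.5850 − 3) = 172.661 ms/bit
  a = 754 − 172.661 × 3 = 236.018 ms
Then RT(20) = 236.018 + 172.661 × log₂ 20 = 236.018 + 172.661 × 4.3219 ≈ 982.245 ms.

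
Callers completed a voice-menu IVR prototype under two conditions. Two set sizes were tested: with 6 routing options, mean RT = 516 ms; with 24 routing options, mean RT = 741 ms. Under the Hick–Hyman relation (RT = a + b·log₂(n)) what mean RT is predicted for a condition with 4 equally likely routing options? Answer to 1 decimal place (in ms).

RT is linear in log₂ n, so two points fix the line:
  b = (741 − 516) / (log₂ 24 − log₂ 6) = 225 / (4.5850 − 2.5850) = 112.500 ms/bit
  a = 516 − 112.500 × 2.5850 = 225.192 ms
Then RT(4) = 225.192 + 112.500 × log₂ 4 = 225.192 + 112.500 × 2 ≈ 450.192 ms.

450.2 ms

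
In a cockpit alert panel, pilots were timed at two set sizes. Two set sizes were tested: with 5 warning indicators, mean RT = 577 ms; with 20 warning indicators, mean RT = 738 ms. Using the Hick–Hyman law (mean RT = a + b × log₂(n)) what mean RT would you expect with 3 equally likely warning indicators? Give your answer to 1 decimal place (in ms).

RT is linear in log₂ n, so two points fix the line:
  b = (738 − 577) / (log₂ 20 − log₂ 5) = 161 / (4.3219 − 2.3219) = 80.500 ms/bit
  a = 577 − 80.500 × 2.3219 = 390.085 ms
Then RT(3) = 390.085 + 80.500 × log₂ 3 = 390.085 + 80.500 × 1.5850 ≈ 517.674 ms.

517.7 ms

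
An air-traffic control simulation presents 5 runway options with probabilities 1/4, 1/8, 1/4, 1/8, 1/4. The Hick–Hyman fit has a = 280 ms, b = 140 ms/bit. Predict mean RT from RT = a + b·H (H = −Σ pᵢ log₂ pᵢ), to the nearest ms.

H = −Σ pᵢ log₂ pᵢ = 0.25·2 + 0.125·3 + 0.25·2 + 0.125·3 + 0.25·2 = 2.250 bits.
RT = 280 + 140 × 2.250 = 595.00 ms.

595 ms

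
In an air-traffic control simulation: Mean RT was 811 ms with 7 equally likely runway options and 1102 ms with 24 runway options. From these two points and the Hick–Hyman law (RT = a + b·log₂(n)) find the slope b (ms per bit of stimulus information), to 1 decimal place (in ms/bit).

b = (RT₂ − RT₁)/(log₂ n₂ − log₂ n₁) = (1102 − 811)/(4.5850 − 2.8074) = 163.703 ms/bit.

163.7 ms/bit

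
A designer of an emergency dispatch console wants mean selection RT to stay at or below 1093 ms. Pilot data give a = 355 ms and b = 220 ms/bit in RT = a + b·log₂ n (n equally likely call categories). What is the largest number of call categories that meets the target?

Information budget: (1093 − 355)/220 = 3.3545 bits, so n ≤ 2^3.3545 = 10.229 → at most 10.

10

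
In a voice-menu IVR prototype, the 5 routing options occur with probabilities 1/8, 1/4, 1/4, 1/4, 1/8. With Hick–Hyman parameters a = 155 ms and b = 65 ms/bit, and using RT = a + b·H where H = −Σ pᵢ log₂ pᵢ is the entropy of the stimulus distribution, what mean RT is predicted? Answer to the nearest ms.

H = −Σ pᵢ log₂ pᵢ = 0.125·3 + 0.25·2 + 0.25·2 + 0.25·2 + 0.125·3 = 2.250 bits.
RT = 155 + 65 × 2.250 = 301.25 ms.

301 ms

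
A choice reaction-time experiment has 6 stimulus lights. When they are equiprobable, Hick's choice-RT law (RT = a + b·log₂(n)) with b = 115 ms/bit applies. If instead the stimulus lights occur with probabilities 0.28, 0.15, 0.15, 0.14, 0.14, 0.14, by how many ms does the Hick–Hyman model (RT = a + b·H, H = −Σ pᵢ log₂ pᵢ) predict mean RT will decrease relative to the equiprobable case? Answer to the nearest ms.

The RT saving is b·ΔH. Equiprobable H₀ = log₂(6) = 2.5850 bits; with the given probabilities H = 2.5266 bits.
b·(H₀ − H) = 115 × (2.5850 − 2.5266) = 6.71 ms.

7 ms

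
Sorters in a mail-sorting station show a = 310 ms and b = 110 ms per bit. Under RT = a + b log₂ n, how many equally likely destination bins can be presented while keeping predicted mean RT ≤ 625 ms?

Set 310 + 110·log₂ n ≤ 625 → log₂ n ≤ (625 − 310)/110 = 2.8636.
So n ≤ 2^2.8636 = 7.278; the largest integer n is 7.

7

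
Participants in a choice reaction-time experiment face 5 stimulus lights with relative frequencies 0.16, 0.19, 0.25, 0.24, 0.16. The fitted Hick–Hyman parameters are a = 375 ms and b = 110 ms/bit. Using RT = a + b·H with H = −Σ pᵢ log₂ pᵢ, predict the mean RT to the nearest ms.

Entropy contributions −pᵢ log₂ pᵢ: 0.4230, 0.4552, 0.5000, 0.4941, 0.4230; sum H = 2.2954 bits.
RT = a + bH = 375 + 110·2.2954 = 627.49 ms.

627 ms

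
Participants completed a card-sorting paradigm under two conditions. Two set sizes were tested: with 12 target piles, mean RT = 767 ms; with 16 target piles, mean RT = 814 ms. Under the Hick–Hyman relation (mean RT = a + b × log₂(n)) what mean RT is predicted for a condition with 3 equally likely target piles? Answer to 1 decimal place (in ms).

Solve the two-equation system in a and b:
  b = (814 − 767) / (log₂ 16 − log₂ 12) = 47 / (4 − 3.5850) = 113.243 ms/bit
  a = 767 − 113.243 × 3.5850 = 361.029 ms
Then RT(3) = 361.029 + 113.243 × log₂ 3 = 361.029 + 113.243 × 1.5850 ≈ 540.514 ms.

540.5 ms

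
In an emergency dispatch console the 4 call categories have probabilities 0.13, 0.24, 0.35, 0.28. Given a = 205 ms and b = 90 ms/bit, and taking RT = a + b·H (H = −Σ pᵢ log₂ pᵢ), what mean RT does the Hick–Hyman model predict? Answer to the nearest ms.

378 ms

Entropy contributions −pᵢ log₂ pᵢ: 0.3826, 0.4941, 0.5301, 0.5142; sum H = 1.9211 bits.
RT = a + bH = 205 + 90·1.9211 = 377.90 ms.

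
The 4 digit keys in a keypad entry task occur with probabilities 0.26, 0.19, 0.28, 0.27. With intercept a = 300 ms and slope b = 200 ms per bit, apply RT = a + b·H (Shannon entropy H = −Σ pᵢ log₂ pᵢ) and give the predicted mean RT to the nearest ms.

697 ms

H = 0.26·log₂(1/0.26) + 0.19·log₂(1/0.19) + 0.28·log₂(1/0.28) + 0.27·log₂(1/0.27) = 1.9848 bits.
RT = 300 + 200 × 1.9848 = 696.95 ms.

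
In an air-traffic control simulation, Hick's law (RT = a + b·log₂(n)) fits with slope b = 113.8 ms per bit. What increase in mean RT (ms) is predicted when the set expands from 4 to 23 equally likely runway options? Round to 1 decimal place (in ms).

287.2 ms

ΔRT = (a + b log₂ n₂) − (a + b log₂ n₁) = b·(log₂ n₂ − log₂ n₁).
log₂(23) − log₂(4) = 4.5236 − 2 = 2.5236.
ΔRT = 113.8 × 2.5236 = 287.181 ms.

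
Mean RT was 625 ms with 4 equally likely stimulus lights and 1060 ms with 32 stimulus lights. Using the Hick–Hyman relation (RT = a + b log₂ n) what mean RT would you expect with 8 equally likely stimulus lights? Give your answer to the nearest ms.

Solve the two-equation system in a and b:
  b = (1060 − 625) / (log₂ 32 − log₂ 4) = 435 / (5 − 2) = 145 ms/bit
  a = 625 − 145 × 2 = 335 ms
Then RT(8) = 335 + 145 × log₂ 8 = 335 + 145 × 3 ≈ 770.000 ms.

770 ms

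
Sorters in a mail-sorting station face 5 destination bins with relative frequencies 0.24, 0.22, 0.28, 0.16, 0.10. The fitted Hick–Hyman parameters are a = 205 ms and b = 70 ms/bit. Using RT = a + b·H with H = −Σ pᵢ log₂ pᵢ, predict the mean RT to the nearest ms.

362 ms

Entropy contributions −pᵢ log₂ pᵢ: 0.4941, 0.4806, 0.5142, 0.4230, 0.3322; sum H = 2.2441 bits.
RT = a + bH = 205 + 70·2.2441 = 362.09 ms.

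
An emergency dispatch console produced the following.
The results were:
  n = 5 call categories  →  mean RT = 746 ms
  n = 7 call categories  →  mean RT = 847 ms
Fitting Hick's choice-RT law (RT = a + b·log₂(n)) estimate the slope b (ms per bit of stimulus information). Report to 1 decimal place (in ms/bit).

b = (RT₂ − RT₁)/(log₂ n₂ − log₂ n₁) = (847 − 746)/(2.8074 − 2.3219) = 208.064 ms/bit.

208.1 ms/bit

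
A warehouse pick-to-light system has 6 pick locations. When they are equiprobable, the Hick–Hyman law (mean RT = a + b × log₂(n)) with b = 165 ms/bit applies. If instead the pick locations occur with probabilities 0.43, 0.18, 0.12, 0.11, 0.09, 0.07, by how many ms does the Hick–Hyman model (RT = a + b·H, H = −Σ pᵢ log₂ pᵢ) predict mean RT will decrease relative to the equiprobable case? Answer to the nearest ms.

52 ms

The RT saving is b·ΔH. Equiprobable H₀ = log₂(6) = 2.5850 bits; with the given probabilities H = 2.2674 bits.
b·(H₀ − H) = 165 × (2.5850 − 2.2674) = 52.39 ms.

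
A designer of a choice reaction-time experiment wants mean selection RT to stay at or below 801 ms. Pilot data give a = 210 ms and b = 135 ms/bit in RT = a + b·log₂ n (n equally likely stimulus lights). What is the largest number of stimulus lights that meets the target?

135·log₂ n ≤ 801 − 210 = 591, giving log₂ n ≤ 4.3778 and n ≤ 20.789. The largest whole number is 20.

20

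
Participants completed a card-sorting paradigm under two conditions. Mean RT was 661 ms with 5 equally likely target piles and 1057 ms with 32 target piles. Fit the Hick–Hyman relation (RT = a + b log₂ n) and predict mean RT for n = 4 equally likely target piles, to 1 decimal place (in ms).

613.4 ms

With log₂ n on the abscissa the relation is linear; from the two conditions:
  b = (1057 − 661) / (log₂ 32 − log₂ 5) = 396 / (5 − 2.3219) = 147.868 ms/bit
  a = 661 − 147.868 × 2.3219 = 317.662 ms
Then RT(4) = 317.662 + 147.868 × log₂ 4 = 317.662 + 147.868 × 2 ≈ 613.397 ms.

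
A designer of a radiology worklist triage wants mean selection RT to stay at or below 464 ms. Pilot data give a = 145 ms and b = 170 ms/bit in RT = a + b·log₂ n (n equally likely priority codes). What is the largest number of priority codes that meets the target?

3

170·log₂ n ≤ 464 − 145 = 319, giving log₂ n ≤ 1.8765 and n ≤ 3.672. The largest whole number is 3.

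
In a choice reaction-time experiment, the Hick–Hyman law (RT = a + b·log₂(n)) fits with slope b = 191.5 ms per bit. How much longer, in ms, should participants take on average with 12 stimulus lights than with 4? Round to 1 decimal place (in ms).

303.5 ms

ΔRT = (a + b log₂ n₂) − (a + b log₂ n₁) = b·(log₂ n₂ − log₂ n₁).
log₂(12) − log₂(4) = 3.5850 − 2 = 1.5850.
ΔRT = 191.5 × 1.5850 = 303.520 ms.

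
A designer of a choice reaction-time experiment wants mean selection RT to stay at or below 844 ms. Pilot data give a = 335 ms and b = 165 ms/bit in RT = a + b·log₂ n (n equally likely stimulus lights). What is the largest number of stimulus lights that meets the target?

Set 335 + 165·log₂ n ≤ 844 → log₂ n ≤ (844 − 335)/165 = 3.0848.
So n ≤ 2^3.0848 = 8.485; the largest integer n is 8.

8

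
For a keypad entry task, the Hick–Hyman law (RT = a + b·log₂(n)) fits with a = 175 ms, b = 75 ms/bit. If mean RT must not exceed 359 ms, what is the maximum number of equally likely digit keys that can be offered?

5

75·log₂ n ≤ 359 − 175 = 184, giving log₂ n ≤ 2.4533 and n ≤ 5.477. The largest whole number is 5.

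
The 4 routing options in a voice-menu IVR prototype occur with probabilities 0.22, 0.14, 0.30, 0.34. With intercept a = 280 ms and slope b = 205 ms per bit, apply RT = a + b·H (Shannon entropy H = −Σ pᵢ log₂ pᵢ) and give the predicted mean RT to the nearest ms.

H = 0.22·log₂(1/0.22) + 0.14·log₂(1/0.14) + 0.30·log₂(1/0.30) + 0.34·log₂(1/0.34) = 1.9279 bits.
RT = 280 + 205 × 1.9279 = 675.23 ms.

675 ms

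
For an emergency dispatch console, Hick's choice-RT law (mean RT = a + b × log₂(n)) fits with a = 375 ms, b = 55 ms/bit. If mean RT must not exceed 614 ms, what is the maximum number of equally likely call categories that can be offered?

Set 375 + 55·log₂ n ≤ 614 → log₂ n ≤ (614 − 375)/55 = 4.3455.
So n ≤ 2^4.3455 = 20.329; the largest integer n is 20.

20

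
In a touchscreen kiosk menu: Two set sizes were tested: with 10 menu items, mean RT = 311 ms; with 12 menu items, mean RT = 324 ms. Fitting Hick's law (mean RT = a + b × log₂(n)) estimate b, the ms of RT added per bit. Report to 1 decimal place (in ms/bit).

49.4 ms/bit

Slope: b = (324 − 311) / (log₂ 12 − log₂ 10) = 13/0.2630 = 49.423 ms/bit.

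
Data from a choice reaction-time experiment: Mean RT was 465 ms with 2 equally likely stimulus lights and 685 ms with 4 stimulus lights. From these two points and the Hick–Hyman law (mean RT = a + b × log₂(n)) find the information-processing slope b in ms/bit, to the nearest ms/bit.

The slope on a log₂ axis is (685 − 465) / (2 − 1) = 220 ms/bit.

220 ms/bit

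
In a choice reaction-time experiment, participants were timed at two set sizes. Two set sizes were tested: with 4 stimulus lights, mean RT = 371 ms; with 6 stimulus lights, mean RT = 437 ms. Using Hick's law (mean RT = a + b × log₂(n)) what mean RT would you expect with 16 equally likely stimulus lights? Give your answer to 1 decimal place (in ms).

Solve the two-equation system in a and b:
  b = (437 − 371) / (log₂ 6 − log₂ 4) = 66 / (2.5850 − 2) = 112.828 ms/bit
  a = 371 − 112.828 × 2 = 145.345 ms
Then RT(16) = 145.345 + 112.828 × log₂ 16 = 145.345 + 112.828 × 4 ≈ 596.655 ms.

596.7 ms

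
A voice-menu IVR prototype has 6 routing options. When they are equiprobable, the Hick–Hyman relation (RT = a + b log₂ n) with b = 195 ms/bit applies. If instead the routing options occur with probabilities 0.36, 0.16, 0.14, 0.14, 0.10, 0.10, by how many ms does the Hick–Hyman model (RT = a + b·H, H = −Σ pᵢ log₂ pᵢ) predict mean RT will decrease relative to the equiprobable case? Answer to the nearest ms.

34 ms

Equiprobable entropy H₀ = log₂ 6 = 2.5850 bits.
Skewed entropy H = −Σ pᵢ log₂ pᵢ = 2.4122 bits.
ΔRT = b·(H₀ − H) = 195 × 0.1727 = 33.68 ms.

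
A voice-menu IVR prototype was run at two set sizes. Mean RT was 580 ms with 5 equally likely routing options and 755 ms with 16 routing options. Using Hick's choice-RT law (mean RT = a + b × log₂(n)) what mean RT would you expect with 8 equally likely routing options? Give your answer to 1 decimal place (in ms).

650.7 ms

Solve the two-equation system in a and b:
  b = (755 − 580) / (log₂ 16 − log₂ 5) = 175 / (4 − 2.3219) = 104.286 ms/bit
  a = 580 − 104.286 × 2.3219 = 337.855 ms
Then RT(8) = 337.855 + 104.286 × log₂ 8 = 337.855 + 104.286 × 3 ≈ 650.714 ms.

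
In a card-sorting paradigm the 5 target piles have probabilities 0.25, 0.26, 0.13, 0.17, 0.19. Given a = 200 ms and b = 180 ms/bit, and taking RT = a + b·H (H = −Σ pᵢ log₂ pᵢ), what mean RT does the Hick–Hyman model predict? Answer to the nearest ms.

H = 0.25·log₂(1/0.25) + 0.26·log₂(1/0.26) + 0.13·log₂(1/0.13) + 0.17·log₂(1/0.17) + 0.19·log₂(1/0.19) = 2.2777 bits.
RT = 200 + 180 × 2.2777 = 609.99 ms.

610 ms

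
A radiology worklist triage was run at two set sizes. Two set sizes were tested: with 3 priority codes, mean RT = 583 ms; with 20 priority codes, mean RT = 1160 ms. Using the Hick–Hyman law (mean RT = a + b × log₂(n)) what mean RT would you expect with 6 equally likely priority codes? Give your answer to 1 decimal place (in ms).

793.8 ms

RT is linear in log₂ n, so two points fix the line:
  b = (1160 − 583) / (log₂ 20 − log₂ 3) = 577 / (4.3219 − 1.5850) = 210.817 ms/bit
  a = 583 − 210.817 × 1.5850 = 248.862 ms
Then RT(6) = 248.862 + 210.817 × log₂ 6 = 248.862 + 210.817 × 2.5850 ≈ 793.817 ms.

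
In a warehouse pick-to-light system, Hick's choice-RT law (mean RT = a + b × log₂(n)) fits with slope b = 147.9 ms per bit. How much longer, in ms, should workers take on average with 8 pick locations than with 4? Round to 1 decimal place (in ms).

Only the slope matters, since a is common to both: ΔRT = b·log₂(n₂/n₁).
log₂(8) − log₂(4) = log₂(8/4) = log₂(2) = 1.
ΔRT = 147.9 × 1.0000 = 147.900 ms.

147.9 ms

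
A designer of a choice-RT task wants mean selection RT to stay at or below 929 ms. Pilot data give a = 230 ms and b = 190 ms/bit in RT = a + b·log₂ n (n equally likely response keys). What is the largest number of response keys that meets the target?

12

Set 230 + 190·log₂ n ≤ 929 → log₂ n ≤ (929 − 230)/190 = 3.6789.
So n ≤ 2^3.6789 = 12.808; the largest integer n is 12.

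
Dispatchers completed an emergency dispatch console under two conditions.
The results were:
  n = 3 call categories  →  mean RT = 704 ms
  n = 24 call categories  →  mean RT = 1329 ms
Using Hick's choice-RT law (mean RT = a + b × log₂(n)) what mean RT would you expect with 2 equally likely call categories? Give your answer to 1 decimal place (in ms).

582.1 ms

RT is linear in log₂ n, so two points fix the line:
  b = (1329 − 704) / (log₂ 24 − log₂ 3) = 625 / (4.5850 − 1.5850) = 208.333 ms/bit
  a = 704 − 208.333 × 1.5850 = 373.799 ms
Then RT(2) = 373.799 + 208.333 × log₂ 2 = 373.799 + 208.333 × 1 ≈ 582.133 ms.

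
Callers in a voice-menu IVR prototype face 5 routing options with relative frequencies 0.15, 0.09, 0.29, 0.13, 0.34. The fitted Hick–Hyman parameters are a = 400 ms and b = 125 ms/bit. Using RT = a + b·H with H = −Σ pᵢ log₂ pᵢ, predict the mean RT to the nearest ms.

669 ms

Entropy contributions −pᵢ log₂ pᵢ: 0.4105, 0.3127, 0.5179, 0.3826, 0.5292; sum H = 2.1529 bits.
RT = a + bH = 400 + 125·2.1529 = 669.12 ms.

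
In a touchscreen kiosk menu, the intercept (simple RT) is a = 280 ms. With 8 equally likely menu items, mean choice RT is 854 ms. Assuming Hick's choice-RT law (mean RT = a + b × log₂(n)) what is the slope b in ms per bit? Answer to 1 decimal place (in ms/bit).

191.3 ms/bit

8 alternatives carry log₂ 8 = 3 bits; the choice cost is 854 − 280 = 574 ms, so b = 574/3 = 191.333 ms/bit.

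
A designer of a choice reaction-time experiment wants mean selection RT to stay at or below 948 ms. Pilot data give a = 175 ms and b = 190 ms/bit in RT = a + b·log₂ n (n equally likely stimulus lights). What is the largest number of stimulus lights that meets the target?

Information budget: (948 − 175)/190 = 4.0684 bits, so n ≤ 2^4.0684 = 16.777 → at most 16.

16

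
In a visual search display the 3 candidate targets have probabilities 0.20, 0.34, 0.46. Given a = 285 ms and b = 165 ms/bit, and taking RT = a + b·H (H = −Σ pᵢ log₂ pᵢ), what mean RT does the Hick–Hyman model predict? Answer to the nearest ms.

534 ms

Entropy contributions −pᵢ log₂ pᵢ: 0.4644, 0.5292, 0.5153; sum H = 1.5089 bits.
RT = a + bH = 285 + 165·1.5089 = 533.97 ms.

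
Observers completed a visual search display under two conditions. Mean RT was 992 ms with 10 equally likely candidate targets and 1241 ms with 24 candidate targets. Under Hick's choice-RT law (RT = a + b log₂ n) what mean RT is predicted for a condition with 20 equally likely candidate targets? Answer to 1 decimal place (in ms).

RT is linear in log₂ n, so two points fix the line:
  b = (1241 − 992) / (log₂ 24 − log₂ 10) = 249 / (4.5850 − 3.3219) = 197.144 ms/bit
  a = 992 − 197.144 × 3.3219 = 337.101 ms
Then RT(20) = 337.101 + 197.144 × log₂ 20 = 337.101 + 197.144 × 4.3219 ≈ 1189.144 ms.

1189.1 ms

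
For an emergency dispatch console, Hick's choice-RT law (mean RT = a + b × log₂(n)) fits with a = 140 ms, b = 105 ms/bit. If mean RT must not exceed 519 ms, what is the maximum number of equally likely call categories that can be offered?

Set 140 + 105·log₂ n ≤ 519 → log₂ n ≤ (519 − 140)/105 = 3.6095.
So n ≤ 2^3.6095 = 12.206; the largest integer n is 12.

12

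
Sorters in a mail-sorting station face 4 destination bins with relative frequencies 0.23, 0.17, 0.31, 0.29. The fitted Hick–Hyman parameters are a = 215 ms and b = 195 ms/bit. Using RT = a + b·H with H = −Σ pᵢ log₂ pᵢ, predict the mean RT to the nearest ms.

598 ms

Entropy contributions −pᵢ log₂ pᵢ: 0.4877, 0.4346, 0.5238, 0.5179; sum H = 1.9640 bits.
RT = a + bH = 215 + 195·1.9640 = 597.97 ms.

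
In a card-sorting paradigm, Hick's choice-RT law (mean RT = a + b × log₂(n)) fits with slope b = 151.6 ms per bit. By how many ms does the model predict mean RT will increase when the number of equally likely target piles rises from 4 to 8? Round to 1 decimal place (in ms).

The intercept a cancels: ΔRT = b·(log₂ n₂ − log₂ n₁) = b·log₂(n₂/n₁).
log₂(8) − log₂(4) = log₂(8/4) = log₂(2) = 1.
ΔRT = 151.6 × 1.0000 = 151.600 ms.

151.6 ms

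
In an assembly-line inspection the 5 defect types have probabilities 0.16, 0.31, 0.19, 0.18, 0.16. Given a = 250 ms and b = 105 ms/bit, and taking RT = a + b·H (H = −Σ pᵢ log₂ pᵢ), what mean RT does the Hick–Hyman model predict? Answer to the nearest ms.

488 ms

Entropy contributions −pᵢ log₂ pᵢ: 0.4230, 0.5238, 0.4552, 0.4453, 0.4230; sum H = 2.2704 bits.
RT = a + bH = 250 + 105·2.2704 = 488.39 ms.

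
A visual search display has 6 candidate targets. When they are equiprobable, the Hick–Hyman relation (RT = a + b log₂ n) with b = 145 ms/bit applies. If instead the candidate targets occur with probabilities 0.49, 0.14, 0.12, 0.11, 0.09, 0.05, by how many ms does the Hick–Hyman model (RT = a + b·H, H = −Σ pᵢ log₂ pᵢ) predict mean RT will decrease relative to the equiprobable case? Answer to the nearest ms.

The RT saving is b·ΔH. Equiprobable H₀ = log₂(6) = 2.5850 bits; with the given probabilities H = 2.1475 bits.
b·(H₀ − H) = 145 × (2.5850 − 2.1475) = 63.43 ms.

63 ms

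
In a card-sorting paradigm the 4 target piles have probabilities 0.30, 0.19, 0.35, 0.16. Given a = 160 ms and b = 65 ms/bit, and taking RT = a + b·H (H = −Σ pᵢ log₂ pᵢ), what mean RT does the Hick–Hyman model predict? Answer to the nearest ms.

285 ms

H = 0.30·log₂(1/0.30) + 0.19·log₂(1/0.19) + 0.35·log₂(1/0.35) + 0.16·log₂(1/0.16) = 1.9294 bits.
RT = 160 + 65 × 1.9294 = 285.41 ms.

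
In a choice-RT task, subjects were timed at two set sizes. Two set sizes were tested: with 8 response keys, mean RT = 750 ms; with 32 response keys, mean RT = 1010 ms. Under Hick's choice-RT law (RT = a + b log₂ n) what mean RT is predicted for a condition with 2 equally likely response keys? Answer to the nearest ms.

490 ms

Fit slope and intercept:
  b = (1010 − 750) / (log₂ 32 − log₂ 8) = 260 / (5 − 3) = 130 ms/bit
  a = 750 − 130 × 3 = 360 ms
Then RT(2) = 360 + 130 × log₂ 2 = 360 + 130 × 1 ≈ 490.000 ms.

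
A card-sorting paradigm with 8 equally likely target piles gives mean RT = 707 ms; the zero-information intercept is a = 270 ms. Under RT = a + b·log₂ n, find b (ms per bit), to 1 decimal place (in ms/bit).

b = (707 − 270) / log₂(8) = 437 / 3 = 145.667 ms/bit.

145.7 ms/bit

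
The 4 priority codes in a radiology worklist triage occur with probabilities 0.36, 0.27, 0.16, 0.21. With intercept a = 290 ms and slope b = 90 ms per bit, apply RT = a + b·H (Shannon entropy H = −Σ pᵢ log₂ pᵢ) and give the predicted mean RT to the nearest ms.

Entropy contributions −pᵢ log₂ pᵢ: 0.5306, 0.5100, 0.4230, 0.4728; sum H = 1.9365 bits.
RT = a + bH = 290 + 90·1.9365 = 464.28 ms.

464 ms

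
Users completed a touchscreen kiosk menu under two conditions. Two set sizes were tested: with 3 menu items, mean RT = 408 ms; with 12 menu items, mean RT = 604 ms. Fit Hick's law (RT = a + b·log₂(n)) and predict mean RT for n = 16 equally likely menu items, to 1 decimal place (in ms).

With log₂ n on the abscissa the relation is linear; from the two conditions:
  b = (604 − 408) / (log₂ 12 − log₂ 3) = 196 / (3.5850 − 1.5850) = 98.000 ms/bit
  a = 408 − 98.000 × 1.5850 = 252.674 ms
Then RT(16) = 252.674 + 98.000 × log₂ 16 = 252.674 + 98.000 × 4 ≈ 644.674 ms.

644.7 ms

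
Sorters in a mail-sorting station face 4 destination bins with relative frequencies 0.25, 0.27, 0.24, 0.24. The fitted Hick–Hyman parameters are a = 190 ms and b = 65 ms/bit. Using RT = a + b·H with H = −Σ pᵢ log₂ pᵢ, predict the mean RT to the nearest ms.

320 ms

Entropy contributions −pᵢ log₂ pᵢ: 0.5000, 0.5100, 0.4941, 0.4941; sum H = 1.9983 bits.
RT = a + bH = 190 + 65·1.9983 = 319.89 ms.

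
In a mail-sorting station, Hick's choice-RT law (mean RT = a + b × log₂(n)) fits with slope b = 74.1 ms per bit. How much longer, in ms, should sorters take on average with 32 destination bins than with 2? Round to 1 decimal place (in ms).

The intercept a cancels: ΔRT = b·(log₂ n₂ − log₂ n₁) = b·log₂(n₂/n₁).
log₂(32) − log₂(2) = log₂(32/2) = log₂(16) = 4.
ΔRT = 74.1 × 4.0000 = 296.400 ms.

296.4 ms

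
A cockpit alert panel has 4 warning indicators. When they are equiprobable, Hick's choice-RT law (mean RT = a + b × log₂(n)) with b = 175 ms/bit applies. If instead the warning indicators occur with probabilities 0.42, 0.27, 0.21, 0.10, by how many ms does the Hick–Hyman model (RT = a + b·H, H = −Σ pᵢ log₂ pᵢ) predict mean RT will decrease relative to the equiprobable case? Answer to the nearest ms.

28 ms

The RT saving is b·ΔH. Equiprobable H₀ = log₂(4) = 2.0000 bits; with the given probabilities H = 1.8407 bits.
b·(H₀ − H) = 175 × (2.0000 − 1.8407) = 27.88 ms.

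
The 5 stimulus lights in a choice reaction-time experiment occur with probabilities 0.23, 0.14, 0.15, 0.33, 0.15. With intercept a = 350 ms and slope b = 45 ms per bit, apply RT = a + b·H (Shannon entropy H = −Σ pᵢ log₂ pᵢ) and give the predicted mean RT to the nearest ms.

451 ms

Entropy contributions −pᵢ log₂ pᵢ: 0.4877, 0.3971, 0.4105, 0.5278, 0.4105; sum H = 2.2337 bits.
RT = a + bH = 350 + 45·2.2337 = 450.52 ms.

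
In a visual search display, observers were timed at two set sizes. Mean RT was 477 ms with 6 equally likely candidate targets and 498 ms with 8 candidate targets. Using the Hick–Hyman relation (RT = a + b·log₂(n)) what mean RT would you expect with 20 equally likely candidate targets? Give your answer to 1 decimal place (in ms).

564.9 ms

Solve the two-equation system in a and b:
  b = (498 − 477) / (log₂ 8 − log₂ 6) = 21 / (3 − 2.5850) = 50.598 ms/bit
  a = 477 − 50.598 × 2.5850 = 346.206 ms
Then RT(20) = 346.206 + 50.598 × log₂ 20 = 346.206 + 50.598 × 4.3219 ≈ 564.887 ms.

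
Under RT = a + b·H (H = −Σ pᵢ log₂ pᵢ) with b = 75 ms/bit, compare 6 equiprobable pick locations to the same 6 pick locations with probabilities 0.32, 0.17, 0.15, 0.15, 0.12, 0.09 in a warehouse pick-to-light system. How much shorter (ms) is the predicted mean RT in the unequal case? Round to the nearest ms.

9 ms

The RT saving is b·ΔH. Equiprobable H₀ = log₂(6) = 2.5850 bits; with the given probabilities H = 2.4614 bits.
b·(H₀ − H) = 75 × (2.5850 − 2.4614) = 9.26 ms.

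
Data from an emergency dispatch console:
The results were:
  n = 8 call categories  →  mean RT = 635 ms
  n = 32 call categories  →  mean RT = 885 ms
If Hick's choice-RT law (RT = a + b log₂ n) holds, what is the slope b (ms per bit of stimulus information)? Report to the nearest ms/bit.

Slope: b = (885 − 635) / (log₂ 32 − log₂ 8) = 250/2.0000 = 125 ms/bit.

125 ms/bit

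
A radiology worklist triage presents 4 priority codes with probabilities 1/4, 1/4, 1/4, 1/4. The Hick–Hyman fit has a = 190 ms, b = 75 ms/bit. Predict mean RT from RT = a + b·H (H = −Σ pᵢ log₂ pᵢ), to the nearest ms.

340 ms

Each term −pᵢ log₂ pᵢ: 0.25·2 + 0.25·2 + 0.25·2 + 0.25·2; summed, H = 2.000 bits.
Mean RT = a + bH = 190 + 75·2.000 = 340.00 ms.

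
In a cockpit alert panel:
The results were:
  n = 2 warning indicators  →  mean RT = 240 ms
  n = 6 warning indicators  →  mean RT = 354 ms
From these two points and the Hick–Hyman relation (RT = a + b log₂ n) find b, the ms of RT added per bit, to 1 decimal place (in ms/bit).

71.9 ms/bit

b = (RT₂ − RT₁)/(log₂ n₂ − log₂ n₁) = (354 − 240)/(2.5850 − 1) = 71.926 ms/bit.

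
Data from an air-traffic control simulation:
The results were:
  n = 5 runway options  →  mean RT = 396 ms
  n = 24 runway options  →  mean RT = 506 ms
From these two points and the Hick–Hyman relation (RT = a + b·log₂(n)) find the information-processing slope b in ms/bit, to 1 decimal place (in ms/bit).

48.6 ms/bit

Slope: b = (506 − 396) / (log₂ 24 − log₂ 5) = 110/2.2630 = 48.607 ms/bit.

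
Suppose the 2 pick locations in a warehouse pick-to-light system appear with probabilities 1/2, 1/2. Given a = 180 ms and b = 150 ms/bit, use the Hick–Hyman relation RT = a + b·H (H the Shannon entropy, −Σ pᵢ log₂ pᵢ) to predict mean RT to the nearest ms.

330 ms

H = −Σ pᵢ log₂ pᵢ = 0.5·1 + 0.5·1 = 1.000 bits.
RT = 180 + 150 × 1.000 = 330.00 ms.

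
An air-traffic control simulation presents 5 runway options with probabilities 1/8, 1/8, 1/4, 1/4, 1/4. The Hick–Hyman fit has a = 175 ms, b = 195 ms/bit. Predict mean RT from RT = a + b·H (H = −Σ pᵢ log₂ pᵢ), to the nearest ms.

H = −Σ pᵢ log₂ pᵢ = 0.125·3 + 0.125·3 + 0.25·2 + 0.25·2 + 0.25·2 = 2.250 bits.
RT = 175 + 195 × 2.250 = 613.75 ms.

614 ms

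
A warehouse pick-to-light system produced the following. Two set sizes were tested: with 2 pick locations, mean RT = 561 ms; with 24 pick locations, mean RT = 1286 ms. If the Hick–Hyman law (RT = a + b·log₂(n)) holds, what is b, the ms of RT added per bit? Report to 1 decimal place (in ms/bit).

The slope on a log₂ axis is (1286 − 561) / (4.5850 − 1) = 202.234 ms/bit.

202.2 ms/bit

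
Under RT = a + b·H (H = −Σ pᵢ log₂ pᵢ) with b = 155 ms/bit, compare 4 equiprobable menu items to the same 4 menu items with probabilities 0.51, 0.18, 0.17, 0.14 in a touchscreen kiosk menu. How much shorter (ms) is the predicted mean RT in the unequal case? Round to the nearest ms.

35 ms

Equiprobable entropy H₀ = log₂ 4 = 2.0000 bits.
Skewed entropy H = −Σ pᵢ log₂ pᵢ = 1.7724 bits.
ΔRT = b·(H₀ − H) = 155 × 0.2276 = 35.27 ms.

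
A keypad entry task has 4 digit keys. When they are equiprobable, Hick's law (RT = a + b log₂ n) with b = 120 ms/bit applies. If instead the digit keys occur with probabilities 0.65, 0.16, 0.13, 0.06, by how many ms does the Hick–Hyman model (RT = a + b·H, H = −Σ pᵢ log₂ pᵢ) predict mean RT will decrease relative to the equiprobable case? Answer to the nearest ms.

The RT saving is b·ΔH. Equiprobable H₀ = log₂(4) = 2.0000 bits; with the given probabilities H = 1.4532 bits.
b·(H₀ − H) = 120 × (2.0000 − 1.4532) = 65.62 ms.

66 ms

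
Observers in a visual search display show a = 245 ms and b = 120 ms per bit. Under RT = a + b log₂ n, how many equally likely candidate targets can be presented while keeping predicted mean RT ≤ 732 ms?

16

Information budget: (732 − 245)/120 = 4.0583 bits, so n ≤ 2^4.0583 = 16.660 → at most 16.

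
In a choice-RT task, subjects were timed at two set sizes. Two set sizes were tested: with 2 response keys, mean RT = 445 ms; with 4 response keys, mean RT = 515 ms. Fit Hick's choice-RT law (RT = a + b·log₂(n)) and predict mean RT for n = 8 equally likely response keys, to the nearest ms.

585 ms

Solve the two-equation system in a and b:
  b = (515 − 445) / (log₂ 4 − log₂ 2) = 70 / (2 − 1) = 70 ms/bit
  a = 445 − 70 × 1 = 375 ms
Then RT(8) = 375 + 70 × log₂ 8 = 375 + 70 × 3 ≈ 585.000 ms.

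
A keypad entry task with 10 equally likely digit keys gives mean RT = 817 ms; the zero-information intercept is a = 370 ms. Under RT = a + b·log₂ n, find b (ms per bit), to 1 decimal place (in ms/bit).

134.6 ms/bit

b = (817 − 370) / log₂(10) = 447 / 3.3219 = 134.560 ms/bit.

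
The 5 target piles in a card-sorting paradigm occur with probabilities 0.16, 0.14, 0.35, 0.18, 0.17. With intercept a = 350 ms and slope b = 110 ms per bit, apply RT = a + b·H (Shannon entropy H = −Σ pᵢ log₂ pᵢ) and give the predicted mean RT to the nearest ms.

Entropy contributions −pᵢ log₂ pᵢ: 0.4230, 0.3971, 0.5301, 0.4453, 0.4346; sum H = 2.2301 bits.
RT = a + bH = 350 + 110·2.2301 = 595.31 ms.

595 ms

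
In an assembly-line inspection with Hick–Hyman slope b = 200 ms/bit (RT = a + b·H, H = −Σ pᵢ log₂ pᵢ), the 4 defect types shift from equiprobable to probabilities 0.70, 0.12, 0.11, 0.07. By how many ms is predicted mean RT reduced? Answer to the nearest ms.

The RT saving is b·ΔH. Equiprobable H₀ = log₂(4) = 2.0000 bits; with the given probabilities H = 1.3461 bits.
b·(H₀ − H) = 200 × (2.0000 − 1.3461) = 130.78 ms.

131 ms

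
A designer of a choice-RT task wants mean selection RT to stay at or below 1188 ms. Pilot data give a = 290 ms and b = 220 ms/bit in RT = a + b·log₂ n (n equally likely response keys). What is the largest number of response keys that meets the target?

16

220·log₂ n ≤ 1188 − 290 = 898, giving log₂ n ≤ 4.0818 and n ≤ 16.934. The largest whole number is 16.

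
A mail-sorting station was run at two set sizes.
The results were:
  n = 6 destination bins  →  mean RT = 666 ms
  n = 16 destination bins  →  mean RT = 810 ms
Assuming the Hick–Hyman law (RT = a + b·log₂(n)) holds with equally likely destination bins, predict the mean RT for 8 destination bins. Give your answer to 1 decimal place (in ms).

708.2 ms

Solve the two-equation system in a and b:
  b = (810 − 666) / (log₂ 16 − log₂ 6) = 144 / (4 − 2.5850) = 101.764 ms/bit
  a = 666 − 101.764 × 2.5850 = 402.944 ms
Then RT(8) = 402.944 + 101.764 × log₂ 8 = 402.944 + 101.764 × 3 ≈ 708.236 ms.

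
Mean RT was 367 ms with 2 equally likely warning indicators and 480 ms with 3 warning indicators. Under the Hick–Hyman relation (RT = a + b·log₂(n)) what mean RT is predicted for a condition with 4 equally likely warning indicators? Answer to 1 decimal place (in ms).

Fit slope and intercept:
  b = (480 − 367) / (log₂ 3 − log₂ 2) = 113 / (1.5850 − 1) = 193.175 ms/bit
  a = 367 − 193.175 × 1 = 173.825 ms
Then RT(4) = 173.825 + 193.175 × log₂ 4 = 173.825 + 193.175 × 2 ≈ 560.175 ms.

560.2 ms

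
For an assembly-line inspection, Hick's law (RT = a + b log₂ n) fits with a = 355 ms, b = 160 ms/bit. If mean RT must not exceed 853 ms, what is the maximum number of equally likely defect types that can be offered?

160·log₂ n ≤ 853 − 355 = 498, giving log₂ n ≤ 3.1125 and n ≤ 8.649. The largest whole number is 8.

8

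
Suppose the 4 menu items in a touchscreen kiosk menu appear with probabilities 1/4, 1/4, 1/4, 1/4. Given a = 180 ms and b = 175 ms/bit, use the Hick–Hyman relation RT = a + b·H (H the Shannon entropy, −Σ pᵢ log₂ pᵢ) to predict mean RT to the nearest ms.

H = −Σ pᵢ log₂ pᵢ = 0.25·2 + 0.25·2 + 0.25·2 + 0.25·2 = 2.000 bits.
RT = 180 + 175 × 2.000 = 530.00 ms.

530 ms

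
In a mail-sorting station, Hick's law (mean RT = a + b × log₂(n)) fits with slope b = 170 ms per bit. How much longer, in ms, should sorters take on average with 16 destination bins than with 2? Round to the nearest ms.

510 ms

ΔRT = (a + b log₂ n₂) − (a + b log₂ n₁) = b·(log₂ n₂ − log₂ n₁).
log₂(16) − log₂(2) = log₂(16/2) = log₂(8) = 3.
ΔRT = 170 × 3.0000 = 510.000 ms.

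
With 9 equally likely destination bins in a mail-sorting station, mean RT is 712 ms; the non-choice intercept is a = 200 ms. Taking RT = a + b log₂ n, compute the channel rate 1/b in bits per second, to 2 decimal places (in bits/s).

b = (712 − 200)/log₂ 9 = 512/3.1699 = 161.518 ms per bit = 0.16152 s/bit; the reciprocal is 6.191 bits/s.

6.19 bits/s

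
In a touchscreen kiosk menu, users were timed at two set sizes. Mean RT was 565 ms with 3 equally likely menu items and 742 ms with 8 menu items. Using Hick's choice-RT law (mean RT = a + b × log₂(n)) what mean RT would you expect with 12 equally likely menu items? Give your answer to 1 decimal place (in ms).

815.2 ms

RT is linear in log₂ n, so two points fix the line:
  b = (742 − 565) / (log₂ 8 − log₂ 3) = 177 / (3 − 1.5850) = 125.085 ms/bit
  a = 565 − 125.085 × 1.5850 = 366.745 ms
Then RT(12) = 366.745 + 125.085 × log₂ 12 = 366.745 + 125.085 × 3.5850 ≈ 815.170 ms.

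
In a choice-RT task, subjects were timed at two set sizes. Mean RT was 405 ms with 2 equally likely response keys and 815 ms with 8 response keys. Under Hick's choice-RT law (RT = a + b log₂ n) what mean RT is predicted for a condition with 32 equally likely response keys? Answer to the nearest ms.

1225 ms

With log₂ n on the abscissa the relation is linear; from the two conditions:
  b = (815 − 405) / (log₂ 8 − log₂ 2) = 410 / (3 − 1) = 205 ms/bit
  a = 405 − 205 × 1 = 200 ms
Then RT(32) = 200 + 205 × log₂ 32 = 200 + 205 × 5 ≈ 1225.000 ms.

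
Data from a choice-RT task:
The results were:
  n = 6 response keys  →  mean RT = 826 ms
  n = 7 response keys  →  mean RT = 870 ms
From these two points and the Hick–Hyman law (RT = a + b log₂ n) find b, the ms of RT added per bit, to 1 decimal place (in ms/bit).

197.8 ms/bit

b = (RT₂ − RT₁)/(log₂ n₂ − log₂ n₁) = (870 − 826)/(2.8074 − 2.5850) = 197.848 ms/bit.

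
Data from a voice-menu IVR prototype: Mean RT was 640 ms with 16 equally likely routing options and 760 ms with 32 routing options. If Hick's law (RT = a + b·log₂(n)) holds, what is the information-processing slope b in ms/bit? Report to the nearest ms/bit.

The slope on a log₂ axis is (760 − 640) / (5 − 4) = 120 ms/bit.

120 ms/bit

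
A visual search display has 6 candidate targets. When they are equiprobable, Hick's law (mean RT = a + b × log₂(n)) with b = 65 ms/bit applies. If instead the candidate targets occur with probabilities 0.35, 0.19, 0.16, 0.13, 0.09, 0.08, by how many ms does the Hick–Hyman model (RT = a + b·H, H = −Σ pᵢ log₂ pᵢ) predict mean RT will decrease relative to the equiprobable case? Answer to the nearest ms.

Equiprobable entropy H₀ = log₂ 6 = 2.5850 bits.
Skewed entropy H = −Σ pᵢ log₂ pᵢ = 2.3952 bits.
ΔRT = b·(H₀ − H) = 65 × 0.1898 = 12.34 ms.

12 ms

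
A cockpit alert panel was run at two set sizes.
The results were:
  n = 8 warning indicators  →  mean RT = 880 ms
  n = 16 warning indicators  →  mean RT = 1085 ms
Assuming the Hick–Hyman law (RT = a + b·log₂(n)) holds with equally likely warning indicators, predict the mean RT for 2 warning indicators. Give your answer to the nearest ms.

Solve the two-equation system in a and b:
  b = (1085 − 880) / (log₂ 16 − log₂ 8) = 205 / (4 − 3) = 205 ms/bit
  a = 880 − 205 × 3 = 265 ms
Then RT(2) = 265 + 205 × log₂ 2 = 265 + 205 × 1 ≈ 470.000 ms.

470 ms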